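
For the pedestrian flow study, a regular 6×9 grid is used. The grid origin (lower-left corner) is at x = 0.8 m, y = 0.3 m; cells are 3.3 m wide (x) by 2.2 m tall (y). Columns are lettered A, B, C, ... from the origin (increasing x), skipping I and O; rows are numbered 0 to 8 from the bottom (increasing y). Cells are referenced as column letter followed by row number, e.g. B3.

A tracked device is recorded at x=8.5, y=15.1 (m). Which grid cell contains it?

C6

Column index: ⌊(8.5 − 0.8) / 3.3⌋ = ⌊2.333⌋ = 2 → column C
Row offset from origin: ⌊(15.1 − 0.3) / 2.2⌋ = ⌊6.727⌋ = 6 → row 6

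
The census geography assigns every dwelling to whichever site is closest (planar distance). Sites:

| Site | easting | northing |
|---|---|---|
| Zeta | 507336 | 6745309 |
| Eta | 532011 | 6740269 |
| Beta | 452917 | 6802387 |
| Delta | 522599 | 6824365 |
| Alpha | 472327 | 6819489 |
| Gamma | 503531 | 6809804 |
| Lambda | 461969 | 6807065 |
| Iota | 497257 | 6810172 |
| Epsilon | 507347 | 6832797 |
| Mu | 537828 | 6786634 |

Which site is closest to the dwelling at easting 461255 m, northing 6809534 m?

Lambda

Squared distances to each site:
Zeta: 6248309186.000; Eta: 9804051761.000; Beta: 120601853.000; Delta: 3983044897.000; Alpha: 221691209.000; Gamma: 1787333076.000; Lambda: 6605757.000; Iota: 1296551048.000; Epsilon: 2665639633.000; Mu: 6387834329.000.
Minimum at Lambda.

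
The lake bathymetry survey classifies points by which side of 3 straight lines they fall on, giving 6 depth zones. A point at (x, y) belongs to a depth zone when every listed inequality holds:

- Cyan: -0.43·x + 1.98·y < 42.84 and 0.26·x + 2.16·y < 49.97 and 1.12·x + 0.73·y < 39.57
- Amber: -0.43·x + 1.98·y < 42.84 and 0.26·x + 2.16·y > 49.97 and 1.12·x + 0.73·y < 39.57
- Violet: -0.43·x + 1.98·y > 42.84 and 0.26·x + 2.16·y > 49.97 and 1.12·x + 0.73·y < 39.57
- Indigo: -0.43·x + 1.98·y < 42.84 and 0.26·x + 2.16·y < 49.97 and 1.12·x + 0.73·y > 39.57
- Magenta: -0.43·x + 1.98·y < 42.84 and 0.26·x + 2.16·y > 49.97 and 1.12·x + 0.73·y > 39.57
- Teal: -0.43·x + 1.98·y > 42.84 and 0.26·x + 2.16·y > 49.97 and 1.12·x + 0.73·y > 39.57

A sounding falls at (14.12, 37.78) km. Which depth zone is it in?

Teal

-0.43·14.12 + 1.98·37.78 = 68.733, which is > 42.84
0.26·14.12 + 2.16·37.78 = 85.276, which is > 49.97
1.12·14.12 + 0.73·37.78 = 43.394, which is > 39.57
This sign pattern matches Teal.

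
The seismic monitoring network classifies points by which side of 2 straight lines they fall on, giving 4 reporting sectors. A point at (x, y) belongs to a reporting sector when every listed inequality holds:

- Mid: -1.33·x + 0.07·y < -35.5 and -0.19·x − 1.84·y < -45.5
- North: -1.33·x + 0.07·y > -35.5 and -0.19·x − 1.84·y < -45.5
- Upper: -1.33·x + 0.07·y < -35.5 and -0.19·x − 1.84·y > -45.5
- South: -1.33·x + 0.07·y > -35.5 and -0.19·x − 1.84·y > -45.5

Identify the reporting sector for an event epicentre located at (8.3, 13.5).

-1.33·8.3 + 0.07·13.5 = -10.094, which is > -35.5
-0.19·8.3 − 1.84·13.5 = -26.417, which is > -45.5
This sign pattern matches South.

South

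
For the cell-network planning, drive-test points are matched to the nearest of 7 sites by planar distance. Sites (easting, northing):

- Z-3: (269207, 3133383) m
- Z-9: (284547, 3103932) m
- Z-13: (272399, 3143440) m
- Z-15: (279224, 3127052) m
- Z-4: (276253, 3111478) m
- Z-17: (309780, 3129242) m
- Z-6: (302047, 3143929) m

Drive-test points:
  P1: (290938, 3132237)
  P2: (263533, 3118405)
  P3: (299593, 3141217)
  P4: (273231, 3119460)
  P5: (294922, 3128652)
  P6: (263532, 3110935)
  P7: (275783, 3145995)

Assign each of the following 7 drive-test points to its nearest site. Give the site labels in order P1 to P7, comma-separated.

P1 → Z-15 (d²=164102021.00)
P2 → Z-4 (d²=209781729.00)
P3 → Z-6 (d²=13377060.00)
P4 → Z-4 (d²=72844808.00)
P5 → Z-17 (d²=221108264.00)
P6 → Z-4 (d²=162118690.00)
P7 → Z-13 (d²=17979481.00)

Z-15, Z-4, Z-6, Z-4, Z-17, Z-4, Z-13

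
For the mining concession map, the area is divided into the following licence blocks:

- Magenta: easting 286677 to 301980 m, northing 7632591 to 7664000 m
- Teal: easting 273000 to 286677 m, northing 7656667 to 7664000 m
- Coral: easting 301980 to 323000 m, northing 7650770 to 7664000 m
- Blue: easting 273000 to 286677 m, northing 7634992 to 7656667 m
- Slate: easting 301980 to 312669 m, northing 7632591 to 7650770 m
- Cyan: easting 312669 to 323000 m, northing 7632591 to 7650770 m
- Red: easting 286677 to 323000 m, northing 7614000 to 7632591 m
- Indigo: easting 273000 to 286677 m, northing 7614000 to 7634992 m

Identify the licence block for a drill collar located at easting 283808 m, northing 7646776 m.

Blue

The point has easting = 283808 and northing = 7646776.
Only Blue satisfies 273000 ≤ easting ≤ 286677 and 7634992 ≤ northing ≤ 7656667.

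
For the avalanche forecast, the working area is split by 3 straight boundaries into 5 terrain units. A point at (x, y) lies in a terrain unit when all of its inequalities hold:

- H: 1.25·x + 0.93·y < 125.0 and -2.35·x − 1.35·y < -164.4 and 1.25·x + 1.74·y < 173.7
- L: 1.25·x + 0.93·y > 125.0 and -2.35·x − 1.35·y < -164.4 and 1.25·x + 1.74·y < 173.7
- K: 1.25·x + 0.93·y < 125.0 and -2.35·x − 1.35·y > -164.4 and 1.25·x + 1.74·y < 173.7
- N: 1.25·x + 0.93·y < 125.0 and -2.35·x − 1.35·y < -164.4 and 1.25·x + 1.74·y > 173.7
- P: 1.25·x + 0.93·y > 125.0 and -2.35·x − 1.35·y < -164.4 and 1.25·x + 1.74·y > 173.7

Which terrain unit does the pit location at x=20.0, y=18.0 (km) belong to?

1.25·20.0 + 0.93·18.0 = 41.740, which is < 125.0
-2.35·20.0 − 1.35·18.0 = -71.300, which is > -164.4
1.25·20.0 + 1.74·18.0 = 56.320, which is < 173.7
This sign pattern matches K.

K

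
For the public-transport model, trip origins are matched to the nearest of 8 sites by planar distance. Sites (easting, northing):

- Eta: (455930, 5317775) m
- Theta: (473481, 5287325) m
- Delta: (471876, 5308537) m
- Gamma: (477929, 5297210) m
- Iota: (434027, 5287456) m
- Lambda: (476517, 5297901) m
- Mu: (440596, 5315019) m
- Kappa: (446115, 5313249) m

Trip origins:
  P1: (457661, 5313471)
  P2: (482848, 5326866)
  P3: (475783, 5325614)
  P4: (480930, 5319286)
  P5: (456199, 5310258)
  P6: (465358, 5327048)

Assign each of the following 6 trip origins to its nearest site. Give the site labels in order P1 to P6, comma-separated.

P1 → Eta (d²=21520777.00)
P2 → Delta (d²=456337025.00)
P3 → Delta (d²=306888578.00)
P4 → Delta (d²=197515917.00)
P5 → Eta (d²=56577650.00)
P6 → Eta (d²=174875713.00)

Eta, Delta, Delta, Delta, Eta, Eta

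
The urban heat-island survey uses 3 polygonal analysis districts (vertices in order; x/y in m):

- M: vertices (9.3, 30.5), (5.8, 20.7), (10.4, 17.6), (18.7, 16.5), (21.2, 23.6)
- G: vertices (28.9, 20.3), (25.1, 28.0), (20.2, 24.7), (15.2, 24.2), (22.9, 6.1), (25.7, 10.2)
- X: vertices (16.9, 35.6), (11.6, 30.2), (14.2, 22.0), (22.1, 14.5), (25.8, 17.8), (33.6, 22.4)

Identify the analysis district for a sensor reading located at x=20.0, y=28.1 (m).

Cast a ray rightward from (20.0, 28.1). For each polygon, the edges (by vertex number in listed order) whose endpoints lie on opposite sides of y = 28.1, where each meets that height, and whether that is right or left of the point:
M: 1–2 at x≈8.44 (left), 5–1 at x≈13.44 (left) → 0 crossings.
G: no edge straddles that height → 0 crossings.
X: 2–3 at x≈12.27 (left), 6–1 at x≈26.39 (right) → 1 crossing.
Only X has an odd count, so the point is inside X.

X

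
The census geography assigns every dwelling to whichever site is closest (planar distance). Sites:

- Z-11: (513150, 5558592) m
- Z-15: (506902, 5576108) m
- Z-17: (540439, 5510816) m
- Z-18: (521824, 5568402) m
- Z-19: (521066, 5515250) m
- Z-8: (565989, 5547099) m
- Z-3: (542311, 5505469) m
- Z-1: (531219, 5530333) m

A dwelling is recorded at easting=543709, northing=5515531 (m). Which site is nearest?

Squared distances to each site:
Z-11: 2788102202.000; Z-15: 5024328178.000; Z-17: 32924125.000; Z-18: 3274295866.000; Z-19: 512784410.000; Z-8: 1492937024.000; Z-3: 103198248.000; Z-1: 375099304.000.
Minimum at Z-17.

Z-17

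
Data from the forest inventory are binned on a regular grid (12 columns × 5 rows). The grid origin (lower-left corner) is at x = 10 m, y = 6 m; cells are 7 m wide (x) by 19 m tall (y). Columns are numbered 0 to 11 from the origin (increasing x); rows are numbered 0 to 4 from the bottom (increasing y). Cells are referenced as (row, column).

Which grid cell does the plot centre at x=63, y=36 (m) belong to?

Column index: ⌊(63 − 10) / 7⌋ = ⌊7.571⌋ = 7
Row offset from origin: ⌊(36 − 6) / 19⌋ = ⌊1.579⌋ = 1 → row 1

(1, 7)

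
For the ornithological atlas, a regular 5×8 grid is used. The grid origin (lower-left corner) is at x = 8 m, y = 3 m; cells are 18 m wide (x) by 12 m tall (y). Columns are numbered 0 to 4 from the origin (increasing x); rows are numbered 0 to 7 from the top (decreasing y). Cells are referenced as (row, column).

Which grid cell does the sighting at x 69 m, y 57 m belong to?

Column index: ⌊(69 − 8) / 18⌋ = ⌊3.389⌋ = 3
Row offset from origin: ⌊(57 − 3) / 12⌋ = ⌊4.500⌋ = 4 → row 3 (counted from top)

(3, 3)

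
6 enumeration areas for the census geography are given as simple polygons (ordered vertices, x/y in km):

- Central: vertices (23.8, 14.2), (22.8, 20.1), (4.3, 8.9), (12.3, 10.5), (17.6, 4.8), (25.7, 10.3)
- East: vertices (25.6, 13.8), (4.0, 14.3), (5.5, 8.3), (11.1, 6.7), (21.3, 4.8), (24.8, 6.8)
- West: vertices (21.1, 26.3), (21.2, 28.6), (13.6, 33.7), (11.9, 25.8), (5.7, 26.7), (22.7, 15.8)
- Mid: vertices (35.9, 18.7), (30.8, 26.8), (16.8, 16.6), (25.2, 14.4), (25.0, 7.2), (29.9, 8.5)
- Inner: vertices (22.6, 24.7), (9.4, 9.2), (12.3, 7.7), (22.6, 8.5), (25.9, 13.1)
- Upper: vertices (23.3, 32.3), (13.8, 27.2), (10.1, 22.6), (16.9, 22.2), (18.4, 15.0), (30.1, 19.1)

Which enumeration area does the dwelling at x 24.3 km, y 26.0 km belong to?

Upper

Cast a ray rightward from (24.3, 26.0). For each polygon, the edges (by vertex number in listed order) whose endpoints lie on opposite sides of y = 26.0, where each meets that height, and whether that is right or left of the point:
Central: no edge straddles that height → 0 crossings.
East: no edge straddles that height → 0 crossings.
West: 3–4 at x≈11.94 (left), 4–5 at x≈10.52 (left), 5–6 at x≈6.79 (left), 6–1 at x≈21.15 (left) → 0 crossings.
Mid: 1–2 at x≈31.30 (right), 2–3 at x≈29.70 (right) → 2 crossings.
Inner: no edge straddles that height → 0 crossings.
Upper: 2–3 at x≈12.83 (left), 6–1 at x≈26.55 (right) → 1 crossing.
Only Upper has an odd count, so the point is inside Upper.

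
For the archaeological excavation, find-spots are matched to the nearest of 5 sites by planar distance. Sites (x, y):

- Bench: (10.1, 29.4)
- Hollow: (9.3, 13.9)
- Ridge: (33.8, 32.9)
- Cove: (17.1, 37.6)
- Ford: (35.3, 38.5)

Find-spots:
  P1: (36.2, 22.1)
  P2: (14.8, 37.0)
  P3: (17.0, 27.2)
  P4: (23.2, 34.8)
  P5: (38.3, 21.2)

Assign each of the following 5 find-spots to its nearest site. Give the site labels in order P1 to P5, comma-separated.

Ridge, Cove, Bench, Cove, Ridge

P1 → Ridge (d²=122.40)
P2 → Cove (d²=5.65)
P3 → Bench (d²=52.45)
P4 → Cove (d²=45.05)
P5 → Ridge (d²=157.14)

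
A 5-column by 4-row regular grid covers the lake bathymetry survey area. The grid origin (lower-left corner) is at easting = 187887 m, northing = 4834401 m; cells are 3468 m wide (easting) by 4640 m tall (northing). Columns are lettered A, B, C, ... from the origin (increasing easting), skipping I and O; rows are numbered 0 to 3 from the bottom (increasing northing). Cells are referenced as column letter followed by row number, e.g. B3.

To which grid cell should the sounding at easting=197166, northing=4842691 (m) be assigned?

Column index: ⌊(197166 − 187887) / 3468⌋ = ⌊2.676⌋ = 2 → column C
Row offset from origin: ⌊(4842691 − 4834401) / 4640⌋ = ⌊1.787⌋ = 1 → row 1

C1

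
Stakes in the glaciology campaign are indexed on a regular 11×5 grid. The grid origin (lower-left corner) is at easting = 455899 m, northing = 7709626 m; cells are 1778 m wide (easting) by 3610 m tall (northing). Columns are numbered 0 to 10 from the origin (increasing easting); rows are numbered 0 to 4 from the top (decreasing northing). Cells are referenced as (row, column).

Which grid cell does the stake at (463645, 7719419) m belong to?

Column index: ⌊(463645 − 455899) / 1778⌋ = ⌊4.357⌋ = 4
Row offset from origin: ⌊(7719419 − 7709626) / 3610⌋ = ⌊2.713⌋ = 2 → row 2 (counted from top)

(2, 4)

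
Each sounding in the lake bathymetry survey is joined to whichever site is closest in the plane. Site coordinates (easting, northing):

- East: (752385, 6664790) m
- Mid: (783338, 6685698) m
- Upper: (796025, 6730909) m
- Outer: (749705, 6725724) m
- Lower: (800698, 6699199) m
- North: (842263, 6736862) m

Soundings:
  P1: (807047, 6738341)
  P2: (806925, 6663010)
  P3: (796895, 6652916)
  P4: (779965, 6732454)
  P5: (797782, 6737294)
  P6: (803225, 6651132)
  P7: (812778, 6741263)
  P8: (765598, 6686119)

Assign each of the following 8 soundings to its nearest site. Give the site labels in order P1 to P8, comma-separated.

Upper, Mid, Mid, Upper, Upper, Mid, Upper, Mid

P1 → Upper (d²=176719108.00)
P2 → Mid (d²=1071091913.00)
P3 → Mid (d²=1258451773.00)
P4 → Upper (d²=260310625.00)
P5 → Upper (d²=43855274.00)
P6 → Mid (d²=1590301125.00)
P7 → Upper (d²=387868325.00)
P8 → Mid (d²=314884841.00)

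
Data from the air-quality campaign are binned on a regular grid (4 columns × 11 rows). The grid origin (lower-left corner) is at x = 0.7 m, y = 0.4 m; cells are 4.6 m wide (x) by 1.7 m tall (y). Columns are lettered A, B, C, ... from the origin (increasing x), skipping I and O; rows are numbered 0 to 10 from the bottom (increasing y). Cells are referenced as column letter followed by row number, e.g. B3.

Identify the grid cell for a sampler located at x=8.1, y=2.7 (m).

Column index: ⌊(8.1 − 0.7) / 4.6⌋ = ⌊1.609⌋ = 1 → column B
Row offset from origin: ⌊(2.7 − 0.4) / 1.7⌋ = ⌊1.353⌋ = 1 → row 1

B1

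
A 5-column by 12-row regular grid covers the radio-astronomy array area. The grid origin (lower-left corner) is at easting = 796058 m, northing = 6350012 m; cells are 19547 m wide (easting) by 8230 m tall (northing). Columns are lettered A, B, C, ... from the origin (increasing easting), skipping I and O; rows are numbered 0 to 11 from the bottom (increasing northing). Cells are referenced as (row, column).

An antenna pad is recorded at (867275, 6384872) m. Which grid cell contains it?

(4, D)

Column index: ⌊(867275 − 796058) / 19547⌋ = ⌊3.643⌋ = 3 → column D
Row offset from origin: ⌊(6384872 − 6350012) / 8230⌋ = ⌊4.236⌋ = 4 → row 4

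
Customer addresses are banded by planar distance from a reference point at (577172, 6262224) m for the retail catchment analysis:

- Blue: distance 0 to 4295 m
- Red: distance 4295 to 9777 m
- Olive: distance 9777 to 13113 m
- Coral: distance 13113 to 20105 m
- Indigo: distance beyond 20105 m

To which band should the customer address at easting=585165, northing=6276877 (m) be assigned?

Distance = √((585165−577172)² + (6276877−6262224)²) = √(63888049.000 + 214710409.000) = 16691.269 m.
13113 ≤ 16691.269 < 20105 → Coral.

Coral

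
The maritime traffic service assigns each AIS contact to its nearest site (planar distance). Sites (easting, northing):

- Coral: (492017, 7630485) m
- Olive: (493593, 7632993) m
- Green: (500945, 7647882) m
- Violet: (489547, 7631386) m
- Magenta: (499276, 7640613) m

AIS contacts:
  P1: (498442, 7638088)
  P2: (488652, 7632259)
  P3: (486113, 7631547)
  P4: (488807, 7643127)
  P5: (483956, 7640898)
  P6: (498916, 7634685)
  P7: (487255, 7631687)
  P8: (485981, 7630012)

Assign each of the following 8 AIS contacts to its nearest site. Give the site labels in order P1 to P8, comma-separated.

P1 → Magenta (d²=7071181.00)
P2 → Violet (d²=1563154.00)
P3 → Violet (d²=11818277.00)
P4 → Magenta (d²=115920157.00)
P5 → Violet (d²=121737425.00)
P6 → Olive (d²=31197193.00)
P7 → Violet (d²=5343865.00)
P8 → Violet (d²=14604232.00)

Magenta, Violet, Violet, Magenta, Violet, Olive, Violet, Violet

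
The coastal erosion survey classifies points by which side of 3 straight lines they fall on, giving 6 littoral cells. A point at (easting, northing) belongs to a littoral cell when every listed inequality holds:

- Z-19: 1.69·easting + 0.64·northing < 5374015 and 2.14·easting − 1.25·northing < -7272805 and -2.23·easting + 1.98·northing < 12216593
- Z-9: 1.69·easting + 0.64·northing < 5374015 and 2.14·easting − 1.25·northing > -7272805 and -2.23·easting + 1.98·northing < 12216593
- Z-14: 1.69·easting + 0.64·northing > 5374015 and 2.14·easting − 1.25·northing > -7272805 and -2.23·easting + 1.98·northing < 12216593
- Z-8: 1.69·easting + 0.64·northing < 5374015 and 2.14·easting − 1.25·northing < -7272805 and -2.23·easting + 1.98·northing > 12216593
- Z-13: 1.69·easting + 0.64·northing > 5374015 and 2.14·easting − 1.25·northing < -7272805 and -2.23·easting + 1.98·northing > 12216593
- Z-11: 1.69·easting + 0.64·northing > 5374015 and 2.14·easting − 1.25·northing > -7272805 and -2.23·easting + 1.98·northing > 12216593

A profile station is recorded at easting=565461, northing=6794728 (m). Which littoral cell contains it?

Z-19

1.69·565461 + 0.64·6794728 = 5304255.010, which is < 5374015
2.14·565461 − 1.25·6794728 = -7283323.460, which is < -7272805
-2.23·565461 + 1.98·6794728 = 12192583.410, which is < 12216593
This sign pattern matches Z-19.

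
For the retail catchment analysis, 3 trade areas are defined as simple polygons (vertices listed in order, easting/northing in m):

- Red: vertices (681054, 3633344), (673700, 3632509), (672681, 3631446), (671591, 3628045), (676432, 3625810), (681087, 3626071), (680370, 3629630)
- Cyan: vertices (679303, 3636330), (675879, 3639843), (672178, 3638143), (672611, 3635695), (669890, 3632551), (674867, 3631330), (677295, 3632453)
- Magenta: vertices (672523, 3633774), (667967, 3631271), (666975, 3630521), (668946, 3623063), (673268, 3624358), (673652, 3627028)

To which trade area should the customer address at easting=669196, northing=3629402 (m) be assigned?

Cast a ray rightward from (669196, 3629402). For each polygon, the edges (by vertex number in listed order) whose endpoints lie on opposite sides of northing = 3629402, where each meets that height, and whether that is right or left of the point:
Red: 3–4 at easting≈672025.9 (right), 6–7 at easting≈680415.9 (right) → 2 crossings.
Cyan: no edge straddles that height → 0 crossings.
Magenta: 3–4 at easting≈667270.7 (left), 6–1 at easting≈673254.7 (right) → 1 crossing.
Only Magenta has an odd count, so the point is inside Magenta.

Magenta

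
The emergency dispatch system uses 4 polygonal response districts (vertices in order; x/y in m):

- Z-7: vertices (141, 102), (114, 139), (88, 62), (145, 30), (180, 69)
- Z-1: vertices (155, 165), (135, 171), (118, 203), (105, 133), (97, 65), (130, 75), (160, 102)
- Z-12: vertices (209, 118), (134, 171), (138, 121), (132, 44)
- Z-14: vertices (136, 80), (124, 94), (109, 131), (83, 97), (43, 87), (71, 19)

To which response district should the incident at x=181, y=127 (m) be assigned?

Cast a ray rightward from (181, 127). For each polygon, the edges (by vertex number in listed order) whose endpoints lie on opposite sides of y = 127, where each meets that height, and whether that is right or left of the point:
Z-7: 1–2 at x≈122.8 (left), 2–3 at x≈109.9 (left) → 0 crossings.
Z-1: 4–5 at x≈104.3 (left), 7–1 at x≈158.0 (left) → 0 crossings.
Z-12: 1–2 at x≈196.3 (right), 2–3 at x≈137.5 (left) → 1 crossing.
Z-14: 2–3 at x≈110.6 (left), 3–4 at x≈105.9 (left) → 0 crossings.
Only Z-12 has an odd count, so the point is inside Z-12.

Z-12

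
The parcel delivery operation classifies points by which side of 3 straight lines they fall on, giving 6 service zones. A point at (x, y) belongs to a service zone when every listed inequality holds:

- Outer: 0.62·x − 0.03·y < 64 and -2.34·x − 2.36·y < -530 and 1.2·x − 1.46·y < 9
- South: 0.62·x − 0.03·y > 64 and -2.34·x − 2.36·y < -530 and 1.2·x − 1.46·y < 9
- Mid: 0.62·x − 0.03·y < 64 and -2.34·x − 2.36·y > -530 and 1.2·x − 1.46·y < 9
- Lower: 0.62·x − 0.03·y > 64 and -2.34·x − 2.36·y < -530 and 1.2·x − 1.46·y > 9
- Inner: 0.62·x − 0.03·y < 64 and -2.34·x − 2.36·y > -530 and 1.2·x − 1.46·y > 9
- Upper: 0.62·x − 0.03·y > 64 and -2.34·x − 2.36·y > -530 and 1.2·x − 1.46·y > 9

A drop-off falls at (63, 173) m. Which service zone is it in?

0.62·63 − 0.03·173 = 33.870, which is < 64
-2.34·63 − 2.36·173 = -555.700, which is < -530
1.2·63 − 1.46·173 = -176.980, which is < 9
This sign pattern matches Outer.

Outer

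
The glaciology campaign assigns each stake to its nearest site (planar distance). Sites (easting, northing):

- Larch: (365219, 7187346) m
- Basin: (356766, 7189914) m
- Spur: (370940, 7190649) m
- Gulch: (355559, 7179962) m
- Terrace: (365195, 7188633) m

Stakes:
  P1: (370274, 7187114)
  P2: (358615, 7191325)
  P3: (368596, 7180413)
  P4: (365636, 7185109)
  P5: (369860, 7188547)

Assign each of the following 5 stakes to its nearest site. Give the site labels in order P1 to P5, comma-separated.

Spur, Basin, Larch, Larch, Spur

P1 → Spur (d²=12939781.00)
P2 → Basin (d²=5409722.00)
P3 → Larch (d²=59470618.00)
P4 → Larch (d²=5178058.00)
P5 → Spur (d²=5584804.00)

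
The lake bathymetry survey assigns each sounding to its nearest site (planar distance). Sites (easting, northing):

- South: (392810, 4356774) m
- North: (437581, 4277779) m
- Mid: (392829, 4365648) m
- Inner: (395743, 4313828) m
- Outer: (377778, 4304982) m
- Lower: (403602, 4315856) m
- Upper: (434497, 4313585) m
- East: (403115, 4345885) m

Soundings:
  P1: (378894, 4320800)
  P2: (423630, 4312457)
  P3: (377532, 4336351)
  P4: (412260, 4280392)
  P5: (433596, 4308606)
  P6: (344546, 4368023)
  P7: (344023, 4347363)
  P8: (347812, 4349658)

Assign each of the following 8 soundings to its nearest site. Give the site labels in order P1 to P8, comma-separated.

Outer, Upper, South, North, Upper, Mid, South, South

P1 → Outer (d²=251454580.00)
P2 → Upper (d²=119364073.00)
P3 → South (d²=650516213.00)
P4 → North (d²=647980810.00)
P5 → Upper (d²=25602242.00)
P6 → Mid (d²=2336888714.00)
P7 → South (d²=2468738290.00)
P8 → South (d²=2075457460.00)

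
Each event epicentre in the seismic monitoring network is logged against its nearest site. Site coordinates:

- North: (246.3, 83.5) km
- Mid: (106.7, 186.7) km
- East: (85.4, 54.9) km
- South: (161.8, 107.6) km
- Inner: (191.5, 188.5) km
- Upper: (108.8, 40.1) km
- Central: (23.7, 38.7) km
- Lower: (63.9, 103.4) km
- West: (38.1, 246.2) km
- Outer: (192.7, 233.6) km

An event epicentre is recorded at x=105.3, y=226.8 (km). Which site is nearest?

Mid

Squared distances to each site:
North: 40415.890; Mid: 1609.970; East: 29945.620; South: 17400.890; Inner: 8897.330; Upper: 34869.140; Central: 42040.170; Lower: 16941.520; West: 4892.200; Outer: 7685.000.
Minimum at Mid.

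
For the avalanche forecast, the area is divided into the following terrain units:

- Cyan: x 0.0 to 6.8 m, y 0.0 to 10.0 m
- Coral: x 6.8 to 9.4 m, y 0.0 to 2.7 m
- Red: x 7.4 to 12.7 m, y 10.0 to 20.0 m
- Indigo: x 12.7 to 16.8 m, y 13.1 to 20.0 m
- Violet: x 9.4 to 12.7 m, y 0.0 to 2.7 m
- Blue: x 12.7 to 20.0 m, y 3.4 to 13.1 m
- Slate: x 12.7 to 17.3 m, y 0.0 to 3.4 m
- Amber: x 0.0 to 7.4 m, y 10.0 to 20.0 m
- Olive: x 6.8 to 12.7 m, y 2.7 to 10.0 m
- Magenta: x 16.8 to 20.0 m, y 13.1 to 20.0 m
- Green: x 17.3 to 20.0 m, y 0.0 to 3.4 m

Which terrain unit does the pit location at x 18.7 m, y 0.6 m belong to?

The point has x = 18.7 and y = 0.6.
Only Green satisfies 17.3 ≤ x ≤ 20.0 and 0.0 ≤ y ≤ 3.4.

Green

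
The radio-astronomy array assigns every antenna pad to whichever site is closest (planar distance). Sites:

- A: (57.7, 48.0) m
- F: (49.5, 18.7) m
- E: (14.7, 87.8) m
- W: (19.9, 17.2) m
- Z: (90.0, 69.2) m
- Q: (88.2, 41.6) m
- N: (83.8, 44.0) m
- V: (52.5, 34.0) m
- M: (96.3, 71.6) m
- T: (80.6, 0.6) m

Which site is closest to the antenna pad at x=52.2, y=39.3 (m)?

V

Squared distances to each site:
A: 105.940; F: 431.650; E: 3758.500; W: 1531.700; Z: 2322.850; Q: 1301.290; N: 1020.650; V: 28.180; M: 2988.100; T: 2304.250.
Minimum at V.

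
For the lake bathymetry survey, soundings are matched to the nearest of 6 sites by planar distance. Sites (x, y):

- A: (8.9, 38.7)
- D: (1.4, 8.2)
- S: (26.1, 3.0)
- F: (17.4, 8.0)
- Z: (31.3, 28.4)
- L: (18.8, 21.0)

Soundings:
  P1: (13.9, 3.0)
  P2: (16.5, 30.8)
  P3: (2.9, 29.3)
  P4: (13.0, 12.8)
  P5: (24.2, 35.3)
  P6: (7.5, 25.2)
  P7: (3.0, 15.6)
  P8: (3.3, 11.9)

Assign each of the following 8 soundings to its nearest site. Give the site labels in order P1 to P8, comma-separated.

P1 → F (d²=37.25)
P2 → L (d²=101.33)
P3 → A (d²=124.36)
P4 → F (d²=42.40)
P5 → Z (d²=98.02)
P6 → L (d²=145.33)
P7 → D (d²=57.32)
P8 → D (d²=17.30)

F, L, A, F, Z, L, D, D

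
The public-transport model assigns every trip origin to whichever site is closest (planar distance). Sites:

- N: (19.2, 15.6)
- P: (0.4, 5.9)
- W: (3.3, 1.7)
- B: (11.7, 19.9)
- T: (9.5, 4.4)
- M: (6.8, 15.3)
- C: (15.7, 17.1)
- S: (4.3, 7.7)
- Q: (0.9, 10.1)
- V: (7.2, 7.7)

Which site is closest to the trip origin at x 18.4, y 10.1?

Squared distances to each site:
N: 30.890; P: 341.640; W: 298.570; B: 140.930; T: 111.700; M: 161.600; C: 56.290; S: 204.570; Q: 306.250; V: 131.200.
Minimum at N.

N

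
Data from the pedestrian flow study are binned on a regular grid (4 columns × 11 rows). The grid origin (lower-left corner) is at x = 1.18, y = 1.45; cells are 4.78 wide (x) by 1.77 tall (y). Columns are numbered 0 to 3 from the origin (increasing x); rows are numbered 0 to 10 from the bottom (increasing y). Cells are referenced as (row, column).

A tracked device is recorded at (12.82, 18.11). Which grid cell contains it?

Column index: ⌊(12.82 − 1.18) / 4.78⌋ = ⌊2.435⌋ = 2
Row offset from origin: ⌊(18.11 − 1.45) / 1.77⌋ = ⌊9.412⌋ = 9 → row 9

(9, 2)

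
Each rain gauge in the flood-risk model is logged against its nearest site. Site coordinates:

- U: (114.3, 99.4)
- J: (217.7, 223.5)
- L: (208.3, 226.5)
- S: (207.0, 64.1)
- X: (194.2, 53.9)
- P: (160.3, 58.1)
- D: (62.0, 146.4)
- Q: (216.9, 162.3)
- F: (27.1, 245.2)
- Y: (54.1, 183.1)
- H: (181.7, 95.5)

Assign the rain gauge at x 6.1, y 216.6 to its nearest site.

F

Squared distances to each site:
U: 25443.080; J: 44822.170; L: 40982.850; S: 63617.060; X: 61852.900; P: 48899.890; D: 8052.850; Q: 47385.130; F: 1258.960; Y: 3426.250; H: 45500.570.
Minimum at F.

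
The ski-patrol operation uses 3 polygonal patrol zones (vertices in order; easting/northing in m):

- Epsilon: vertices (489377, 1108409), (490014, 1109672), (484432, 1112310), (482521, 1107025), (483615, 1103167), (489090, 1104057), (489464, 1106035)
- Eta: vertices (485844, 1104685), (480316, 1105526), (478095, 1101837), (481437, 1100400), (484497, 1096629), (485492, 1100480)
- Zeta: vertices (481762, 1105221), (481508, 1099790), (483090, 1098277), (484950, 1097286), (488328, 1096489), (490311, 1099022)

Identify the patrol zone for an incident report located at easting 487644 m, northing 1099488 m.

Cast a ray rightward from (487644, 1099488). For each polygon, the edges (by vertex number in listed order) whose endpoints lie on opposite sides of northing = 1099488, where each meets that height, and whether that is right or left of the point:
Epsilon: no edge straddles that height → 0 crossings.
Eta: 4–5 at easting≈482177.0 (left), 5–6 at easting≈485235.7 (left) → 0 crossings.
Zeta: 2–3 at easting≈481823.8 (left), 6–1 at easting≈489668.3 (right) → 1 crossing.
Only Zeta has an odd count, so the point is inside Zeta.

Zeta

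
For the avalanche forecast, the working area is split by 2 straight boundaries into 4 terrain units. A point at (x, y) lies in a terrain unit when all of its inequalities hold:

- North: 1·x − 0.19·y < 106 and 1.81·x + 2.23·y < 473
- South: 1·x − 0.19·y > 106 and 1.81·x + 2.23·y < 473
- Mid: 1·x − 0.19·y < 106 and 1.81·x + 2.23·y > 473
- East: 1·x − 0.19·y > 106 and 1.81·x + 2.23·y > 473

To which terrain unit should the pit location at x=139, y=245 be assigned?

Mid

1·139 − 0.19·245 = 92.450, which is < 106
1.81·139 + 2.23·245 = 797.940, which is > 473
This sign pattern matches Mid.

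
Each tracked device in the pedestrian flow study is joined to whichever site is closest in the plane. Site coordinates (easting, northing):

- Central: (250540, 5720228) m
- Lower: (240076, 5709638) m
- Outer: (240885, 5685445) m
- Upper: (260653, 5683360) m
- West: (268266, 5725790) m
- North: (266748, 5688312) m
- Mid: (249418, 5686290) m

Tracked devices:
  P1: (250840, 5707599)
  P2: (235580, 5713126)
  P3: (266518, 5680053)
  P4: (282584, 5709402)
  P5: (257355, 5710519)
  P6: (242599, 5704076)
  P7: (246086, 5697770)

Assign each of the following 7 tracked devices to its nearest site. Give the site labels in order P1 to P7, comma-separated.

P1 → Lower (d²=120021217.00)
P2 → Lower (d²=32380160.00)
P3 → Upper (d²=45334474.00)
P4 → West (d²=473571668.00)
P5 → Central (d²=140708906.00)
P6 → Lower (d²=37301373.00)
P7 → Mid (d²=142892624.00)

Lower, Lower, Upper, West, Central, Lower, Mid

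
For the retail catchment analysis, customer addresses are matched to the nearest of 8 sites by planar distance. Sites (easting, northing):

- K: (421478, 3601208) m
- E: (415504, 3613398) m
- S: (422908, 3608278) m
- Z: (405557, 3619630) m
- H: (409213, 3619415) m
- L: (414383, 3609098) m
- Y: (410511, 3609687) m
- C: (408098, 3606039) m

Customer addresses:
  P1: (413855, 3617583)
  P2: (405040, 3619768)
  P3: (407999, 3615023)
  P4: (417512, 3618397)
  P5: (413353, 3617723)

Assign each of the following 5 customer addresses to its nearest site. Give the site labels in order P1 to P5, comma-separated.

E, Z, H, E, H

P1 → E (d²=20233426.00)
P2 → Z (d²=286333.00)
P3 → H (d²=20763460.00)
P4 → E (d²=29022065.00)
P5 → H (d²=20002464.00)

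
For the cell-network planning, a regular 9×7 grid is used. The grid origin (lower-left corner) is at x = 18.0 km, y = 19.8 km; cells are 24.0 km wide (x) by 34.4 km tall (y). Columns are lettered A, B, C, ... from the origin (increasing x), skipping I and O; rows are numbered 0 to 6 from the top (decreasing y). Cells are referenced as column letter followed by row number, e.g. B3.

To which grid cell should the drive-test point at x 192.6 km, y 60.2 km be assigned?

Column index: ⌊(192.6 − 18.0) / 24.0⌋ = ⌊7.275⌋ = 7 → column H
Row offset from origin: ⌊(60.2 − 19.8) / 34.4⌋ = ⌊1.174⌋ = 1 → row 5 (counted from top)

H5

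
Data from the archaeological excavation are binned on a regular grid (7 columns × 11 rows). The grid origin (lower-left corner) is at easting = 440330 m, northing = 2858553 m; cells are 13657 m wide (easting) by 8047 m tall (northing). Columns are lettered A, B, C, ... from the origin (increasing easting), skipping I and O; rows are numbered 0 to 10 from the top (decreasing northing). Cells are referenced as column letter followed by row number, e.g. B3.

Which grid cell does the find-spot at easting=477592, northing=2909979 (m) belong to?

C4

Column index: ⌊(477592 − 440330) / 13657⌋ = ⌊2.728⌋ = 2 → column C
Row offset from origin: ⌊(2909979 − 2858553) / 8047⌋ = ⌊6.391⌋ = 6 → row 4 (counted from top)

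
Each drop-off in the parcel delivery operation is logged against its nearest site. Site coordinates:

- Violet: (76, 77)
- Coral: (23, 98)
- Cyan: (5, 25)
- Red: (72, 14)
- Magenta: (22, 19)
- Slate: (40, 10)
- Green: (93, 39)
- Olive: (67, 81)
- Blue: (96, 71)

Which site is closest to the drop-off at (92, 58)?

Squared distances to each site:
Violet: 617.000; Coral: 6361.000; Cyan: 8658.000; Red: 2336.000; Magenta: 6421.000; Slate: 5008.000; Green: 362.000; Olive: 1154.000; Blue: 185.000.
Minimum at Blue.

Blue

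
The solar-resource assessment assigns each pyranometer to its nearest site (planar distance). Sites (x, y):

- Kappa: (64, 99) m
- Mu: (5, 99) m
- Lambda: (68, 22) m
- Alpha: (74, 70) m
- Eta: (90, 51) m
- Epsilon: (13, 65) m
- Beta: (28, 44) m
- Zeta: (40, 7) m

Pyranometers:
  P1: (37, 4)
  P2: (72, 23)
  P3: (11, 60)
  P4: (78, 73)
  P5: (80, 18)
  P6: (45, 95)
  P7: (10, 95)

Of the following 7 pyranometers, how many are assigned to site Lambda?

P1 → Zeta
P2 → Lambda
P3 → Epsilon
P4 → Alpha
P5 → Lambda
P6 → Kappa
P7 → Mu
2 of the 7 go to Lambda.

2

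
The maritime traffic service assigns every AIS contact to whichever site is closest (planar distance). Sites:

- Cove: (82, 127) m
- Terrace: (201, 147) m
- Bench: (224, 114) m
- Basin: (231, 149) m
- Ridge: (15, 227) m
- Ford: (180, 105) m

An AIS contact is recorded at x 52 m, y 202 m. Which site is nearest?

Squared distances to each site:
Cove: 6525.000; Terrace: 25226.000; Bench: 37328.000; Basin: 34850.000; Ridge: 1994.000; Ford: 25793.000.
Minimum at Ridge.

Ridge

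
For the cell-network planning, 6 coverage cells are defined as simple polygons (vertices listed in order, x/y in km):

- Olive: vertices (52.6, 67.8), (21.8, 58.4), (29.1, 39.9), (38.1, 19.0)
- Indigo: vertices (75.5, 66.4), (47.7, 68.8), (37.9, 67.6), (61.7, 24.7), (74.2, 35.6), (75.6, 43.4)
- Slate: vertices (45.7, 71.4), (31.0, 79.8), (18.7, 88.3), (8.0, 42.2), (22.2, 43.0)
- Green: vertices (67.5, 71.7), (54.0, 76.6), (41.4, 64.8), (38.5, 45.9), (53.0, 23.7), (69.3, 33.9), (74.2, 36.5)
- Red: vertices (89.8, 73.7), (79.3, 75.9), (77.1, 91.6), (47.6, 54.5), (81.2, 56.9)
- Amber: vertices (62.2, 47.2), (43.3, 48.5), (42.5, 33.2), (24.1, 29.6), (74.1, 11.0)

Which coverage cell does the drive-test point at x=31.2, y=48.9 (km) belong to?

Cast a ray rightward from (31.2, 48.9). For each polygon, the edges (by vertex number in listed order) whose endpoints lie on opposite sides of y = 48.9, where each meets that height, and whether that is right or left of the point:
Olive: 2–3 at x≈25.55 (left), 4–1 at x≈46.98 (right) → 1 crossing.
Indigo: 3–4 at x≈48.27 (right), 6–1 at x≈75.58 (right) → 2 crossings.
Slate: 3–4 at x≈9.56 (left), 5–1 at x≈27.08 (left) → 0 crossings.
Green: 3–4 at x≈38.96 (right), 7–1 at x≈71.84 (right) → 2 crossings.
Red: no edge straddles that height → 0 crossings.
Amber: no edge straddles that height → 0 crossings.
Only Olive has an odd count, so the point is inside Olive.

Olive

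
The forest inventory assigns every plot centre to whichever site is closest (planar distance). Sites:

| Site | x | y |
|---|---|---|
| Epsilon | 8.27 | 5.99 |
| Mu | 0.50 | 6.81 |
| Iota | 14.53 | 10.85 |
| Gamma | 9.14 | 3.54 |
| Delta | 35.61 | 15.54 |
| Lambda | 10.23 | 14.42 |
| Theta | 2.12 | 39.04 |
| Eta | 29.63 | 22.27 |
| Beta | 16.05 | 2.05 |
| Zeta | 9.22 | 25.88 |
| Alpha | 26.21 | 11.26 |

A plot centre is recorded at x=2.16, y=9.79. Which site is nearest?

Mu

Squared distances to each site:
Epsilon: 51.772; Mu: 11.636; Iota: 154.141; Gamma: 87.783; Delta: 1151.965; Lambda: 86.562; Theta: 855.564; Eta: 910.351; Beta: 252.840; Zeta: 308.732; Alpha: 580.563.
Minimum at Mu.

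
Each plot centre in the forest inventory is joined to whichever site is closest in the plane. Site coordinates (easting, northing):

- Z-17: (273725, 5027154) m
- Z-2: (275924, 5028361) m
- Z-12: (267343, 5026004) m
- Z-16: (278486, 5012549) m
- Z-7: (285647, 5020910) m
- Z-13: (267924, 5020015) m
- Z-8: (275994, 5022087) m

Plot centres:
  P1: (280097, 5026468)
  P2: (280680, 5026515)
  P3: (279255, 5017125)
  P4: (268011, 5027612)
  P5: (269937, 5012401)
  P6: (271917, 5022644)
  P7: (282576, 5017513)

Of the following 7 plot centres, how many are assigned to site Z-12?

P1 → Z-2
P2 → Z-2
P3 → Z-16
P4 → Z-12
P5 → Z-13
P6 → Z-8
P7 → Z-7
1 of the 7 goes to Z-12.

1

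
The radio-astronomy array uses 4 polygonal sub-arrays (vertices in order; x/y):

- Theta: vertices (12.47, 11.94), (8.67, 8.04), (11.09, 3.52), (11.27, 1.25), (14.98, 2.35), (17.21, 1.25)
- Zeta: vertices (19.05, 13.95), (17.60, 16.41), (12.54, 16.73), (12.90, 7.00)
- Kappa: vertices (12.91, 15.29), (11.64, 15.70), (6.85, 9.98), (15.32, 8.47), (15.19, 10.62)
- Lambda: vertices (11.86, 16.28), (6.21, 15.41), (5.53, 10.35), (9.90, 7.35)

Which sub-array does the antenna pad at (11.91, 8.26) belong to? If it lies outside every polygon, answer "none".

Theta

Cast a ray rightward from (11.91, 8.26). For each polygon, the edges (by vertex number in listed order) whose endpoints lie on opposite sides of y = 8.26, where each meets that height, and whether that is right or left of the point:
Theta: 1–2 at x≈8.884 (left), 6–1 at x≈14.102 (right) → 1 crossing.
Zeta: 3–4 at x≈12.853 (right), 4–1 at x≈14.015 (right) → 2 crossings.
Kappa: no edge straddles that height → 0 crossings.
Lambda: 3–4 at x≈8.574 (left), 4–1 at x≈10.100 (left) → 0 crossings.
Only Theta has an odd count, so the point is inside Theta.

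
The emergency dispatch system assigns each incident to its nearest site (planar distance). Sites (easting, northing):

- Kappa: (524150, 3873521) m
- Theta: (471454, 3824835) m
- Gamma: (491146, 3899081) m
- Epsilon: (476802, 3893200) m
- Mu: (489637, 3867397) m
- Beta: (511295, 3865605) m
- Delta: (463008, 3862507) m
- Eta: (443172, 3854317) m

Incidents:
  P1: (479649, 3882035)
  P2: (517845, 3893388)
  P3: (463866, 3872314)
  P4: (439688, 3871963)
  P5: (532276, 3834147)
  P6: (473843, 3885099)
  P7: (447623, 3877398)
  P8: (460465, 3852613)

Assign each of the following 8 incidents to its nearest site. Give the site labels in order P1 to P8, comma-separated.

P1 → Epsilon (d²=132762634.00)
P2 → Kappa (d²=434450714.00)
P3 → Delta (d²=96913413.00)
P4 → Eta (d²=323519572.00)
P5 → Beta (d²=1429808125.00)
P6 → Epsilon (d²=74381882.00)
P7 → Delta (d²=458440106.00)
P8 → Delta (d²=104358085.00)

Epsilon, Kappa, Delta, Eta, Beta, Epsilon, Delta, Delta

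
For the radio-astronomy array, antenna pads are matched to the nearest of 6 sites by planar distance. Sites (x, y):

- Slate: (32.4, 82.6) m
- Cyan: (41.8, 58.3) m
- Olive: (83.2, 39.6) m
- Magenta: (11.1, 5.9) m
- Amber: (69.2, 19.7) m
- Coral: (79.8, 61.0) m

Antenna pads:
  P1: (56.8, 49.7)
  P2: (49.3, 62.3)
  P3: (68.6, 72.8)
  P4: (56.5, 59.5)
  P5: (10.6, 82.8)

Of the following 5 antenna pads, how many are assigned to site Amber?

P1 → Cyan
P2 → Cyan
P3 → Coral
P4 → Cyan
P5 → Slate
0 of the 5 go to Amber.

0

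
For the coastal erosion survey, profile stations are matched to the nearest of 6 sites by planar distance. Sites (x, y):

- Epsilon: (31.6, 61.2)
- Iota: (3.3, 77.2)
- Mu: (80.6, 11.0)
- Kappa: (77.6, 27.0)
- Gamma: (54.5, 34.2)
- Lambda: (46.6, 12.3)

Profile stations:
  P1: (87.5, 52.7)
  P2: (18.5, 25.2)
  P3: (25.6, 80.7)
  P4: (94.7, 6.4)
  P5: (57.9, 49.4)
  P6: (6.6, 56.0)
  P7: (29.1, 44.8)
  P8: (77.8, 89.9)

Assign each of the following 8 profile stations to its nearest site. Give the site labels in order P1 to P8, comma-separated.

P1 → Kappa (d²=758.50)
P2 → Lambda (d²=956.02)
P3 → Epsilon (d²=416.25)
P4 → Mu (d²=219.97)
P5 → Gamma (d²=242.60)
P6 → Iota (d²=460.33)
P7 → Epsilon (d²=275.21)
P8 → Epsilon (d²=2958.13)

Kappa, Lambda, Epsilon, Mu, Gamma, Iota, Epsilon, Epsilon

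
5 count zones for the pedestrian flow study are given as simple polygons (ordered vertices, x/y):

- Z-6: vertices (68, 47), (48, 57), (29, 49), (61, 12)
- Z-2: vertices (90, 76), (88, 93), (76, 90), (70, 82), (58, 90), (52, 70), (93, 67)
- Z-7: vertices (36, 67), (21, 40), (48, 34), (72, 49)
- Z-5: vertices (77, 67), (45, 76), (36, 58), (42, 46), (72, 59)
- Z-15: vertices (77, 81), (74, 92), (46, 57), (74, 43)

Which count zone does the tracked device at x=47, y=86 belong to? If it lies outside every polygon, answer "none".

none

Cast a ray rightward from (47, 86). For each polygon, the edges (by vertex number in listed order) whose endpoints lie on opposite sides of y = 86, where each meets that height, and whether that is right or left of the point:
Z-6: no edge straddles that height → 0 crossings.
Z-2: 1–2 at x≈88.8 (right), 3–4 at x≈73.0 (right), 4–5 at x≈64.0 (right), 5–6 at x≈56.8 (right) → 4 crossings.
Z-7: no edge straddles that height → 0 crossings.
Z-5: no edge straddles that height → 0 crossings.
Z-15: 1–2 at x≈75.6 (right), 2–3 at x≈69.2 (right) → 2 crossings.
All counts are even, so the point lies outside every listed polygon.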